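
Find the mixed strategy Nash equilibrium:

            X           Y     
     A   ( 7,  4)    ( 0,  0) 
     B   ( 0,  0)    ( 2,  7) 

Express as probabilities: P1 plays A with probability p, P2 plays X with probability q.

p = 0.6364, q = 0.2222

Work:
Find probabilities that make opponent indifferent:
P2 chooses q to make P1 indifferent between A and B
P1 chooses p to make P2 indifferent between X and Y
Mixed NE: P1 plays (A: 0.6364, B: 0.3636), P2 plays (X: 0.2222, Y: 0.7778)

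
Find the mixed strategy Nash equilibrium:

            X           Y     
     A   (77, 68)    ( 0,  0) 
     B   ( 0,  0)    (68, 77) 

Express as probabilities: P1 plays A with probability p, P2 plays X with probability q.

p = 0.531, q = 0.469

Work:
Find probabilities that make opponent indifferent:
P2 chooses q to make P1 indifferent between A and B
P1 chooses p to make P2 indifferent between X and Y
Mixed NE: P1 plays (A: 0.531, B: 0.469), P2 plays (X: 0.469, Y: 0.531)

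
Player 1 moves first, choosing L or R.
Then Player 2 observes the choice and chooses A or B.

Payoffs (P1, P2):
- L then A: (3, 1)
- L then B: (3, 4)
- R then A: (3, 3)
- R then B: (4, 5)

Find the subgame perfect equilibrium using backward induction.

P1 plays R, P2 plays B after L and B after R; Payoff (4, 5)

Work:
Backward induction:
After L: P2 chooses B → P1 gets 3
After R: P2 chooses B → P1 gets 4
P1 chooses R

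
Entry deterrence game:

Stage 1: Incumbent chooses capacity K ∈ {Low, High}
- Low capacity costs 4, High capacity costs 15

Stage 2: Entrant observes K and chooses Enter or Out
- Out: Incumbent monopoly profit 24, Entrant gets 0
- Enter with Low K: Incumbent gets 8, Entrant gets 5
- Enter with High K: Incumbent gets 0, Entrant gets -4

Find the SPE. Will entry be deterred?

SPE: (High, Enter|Low, Out|High); Entry deterred. Incumbent net profit = 9

Work:
After Low K: Entrant enters (5 > 0)
After High K: Entrant stays out (-4 < 0)
Incumbent: Low → 8−4=4, High → 24−15=9
Incumbent chooses High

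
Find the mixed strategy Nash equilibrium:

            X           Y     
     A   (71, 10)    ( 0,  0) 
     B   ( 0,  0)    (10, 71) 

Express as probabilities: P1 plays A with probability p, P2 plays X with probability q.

p = 0.8765, q = 0.1235

Work:
Find probabilities that make opponent indifferent:
P2 chooses q to make P1 indifferent between A and B
P1 chooses p to make P2 indifferent between X and Y
Mixed NE: P1 plays (A: 0.8765, B: 0.1235), P2 plays (X: 0.1235, Y: 0.8765)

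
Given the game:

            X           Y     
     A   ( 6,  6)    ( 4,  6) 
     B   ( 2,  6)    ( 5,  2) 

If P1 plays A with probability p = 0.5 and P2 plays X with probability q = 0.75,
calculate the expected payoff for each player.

E[P1] = 4.125, E[P2] = 5.5

Work:
E[P1] = p·q·π₁(A,X) + p·(1-q)·π₁(A,Y) + (1-p)·q·π₁(B,X) + (1-p)·(1-q)·π₁(B,Y)
= 0.5·0.75·6 + 0.5·0.25·4 + 0.5·0.75·2 + 0.5·0.25·5
= 4.125

E[P2] = 5.5 (similar calculation)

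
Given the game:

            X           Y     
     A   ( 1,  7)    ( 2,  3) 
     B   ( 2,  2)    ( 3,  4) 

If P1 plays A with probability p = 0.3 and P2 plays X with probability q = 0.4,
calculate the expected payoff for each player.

E[P1] = 2.3, E[P2] = 3.62

Work:
E[P1] = p·q·π₁(A,X) + p·(1-q)·π₁(A,Y) + (1-p)·q·π₁(B,X) + (1-p)·(1-q)·π₁(B,Y)
= 0.3·0.4·1 + 0.3·0.6·2 + 0.7·0.4·2 + 0.7·0.6·3
= 2.3

E[P2] = 3.62 (similar calculation)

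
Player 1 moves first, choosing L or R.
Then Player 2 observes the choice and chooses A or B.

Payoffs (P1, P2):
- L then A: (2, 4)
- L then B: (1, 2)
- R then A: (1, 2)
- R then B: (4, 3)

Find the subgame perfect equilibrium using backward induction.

P1 plays R, P2 plays A after L and B after R; Payoff (4, 3)

Work:
Backward induction:
After L: P2 chooses A → P1 gets 2
After R: P2 chooses B → P1 gets 4
P1 chooses R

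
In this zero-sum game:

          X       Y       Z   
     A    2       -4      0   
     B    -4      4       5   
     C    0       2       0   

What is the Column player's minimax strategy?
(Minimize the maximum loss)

Column should play X, value = 2

Work:
Column player minimizes Row's maximum payoff:
Column X: max payoff to Row = 2
Column Y: max payoff to Row = 4
Column Z: max payoff to Row = 5
Minimum is 2, achieved by column X.
Minimax strategy: X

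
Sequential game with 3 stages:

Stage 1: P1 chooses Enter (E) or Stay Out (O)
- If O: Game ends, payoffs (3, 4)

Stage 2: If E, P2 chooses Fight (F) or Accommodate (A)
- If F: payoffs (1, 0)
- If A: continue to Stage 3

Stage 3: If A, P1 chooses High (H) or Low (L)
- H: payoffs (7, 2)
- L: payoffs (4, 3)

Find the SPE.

SPE: (E, A, H); Outcome (7, 2)

Work:
Stage 3: P1 chooses H (7 vs 4)
Stage 2: P2: F->0, A->2 (anticipating H). Choose A
Stage 1: P1: O->3, E->7 (anticipating A, H). Choose E
SPE path: E -> A -> H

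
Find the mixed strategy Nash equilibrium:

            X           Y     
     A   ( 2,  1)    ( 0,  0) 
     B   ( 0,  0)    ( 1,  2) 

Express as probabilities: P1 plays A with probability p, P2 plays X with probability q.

p = 0.6667, q = 0.3333

Work:
Find probabilities that make opponent indifferent:
P2 chooses q to make P1 indifferent between A and B
P1 chooses p to make P2 indifferent between X and Y
Mixed NE: P1 plays (A: 0.6667, B: 0.3333), P2 plays (X: 0.3333, Y: 0.6667)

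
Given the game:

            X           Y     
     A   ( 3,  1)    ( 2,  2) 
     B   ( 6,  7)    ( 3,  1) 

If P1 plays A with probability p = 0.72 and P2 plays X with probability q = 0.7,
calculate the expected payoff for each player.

E[P1] = 3.372, E[P2] = 2.392

Work:
E[P1] = p·q·π₁(A,X) + p·(1-q)·π₁(A,Y) + (1-p)·q·π₁(B,X) + (1-p)·(1-q)·π₁(B,Y)
= 0.72·0.7·3 + 0.72·0.3·2 + 0.28·0.7·6 + 0.28·0.3·3
= 3.372

E[P2] = 2.392 (similar calculation)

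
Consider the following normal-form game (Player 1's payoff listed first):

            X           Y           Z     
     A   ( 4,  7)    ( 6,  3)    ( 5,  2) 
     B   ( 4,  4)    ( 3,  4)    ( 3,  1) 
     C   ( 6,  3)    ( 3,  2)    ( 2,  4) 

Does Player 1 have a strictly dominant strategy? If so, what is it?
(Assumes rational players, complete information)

No strictly dominant strategy exists for Player 1

Work:
A strategy strictly dominates another if it gives a strictly higher payoff against every opponent action. Compare each pair of P1's strategies column-by-column:
  A vs B: [4 vs 4, 6 vs 3, 5 vs 3] → A does not strictly dominate B (column X: 4 ≤ 4)
  A vs C: [4 vs 6, 6 vs 3, 5 vs 2] → A does not strictly dominate C (column X: 4 ≤ 6)
  B vs A: [4 vs 4, 3 vs 6, 3 vs 5] → B does not strictly dominate A (column X: 4 ≤ 4)
  B vs C: [4 vs 6, 3 vs 3, 3 vs 2] → B does not strictly dominate C (column X: 4 ≤ 6)
  C vs A: [6 vs 4, 3 vs 6, 2 vs 5] → C does not strictly dominate A (column Y: 3 ≤ 6)
  C vs B: [6 vs 4, 3 vs 3, 2 vs 3] → C does not strictly dominate B (column Y: 3 ≤ 3)
No single strategy strictly dominates all others → no strictly dominant strategy.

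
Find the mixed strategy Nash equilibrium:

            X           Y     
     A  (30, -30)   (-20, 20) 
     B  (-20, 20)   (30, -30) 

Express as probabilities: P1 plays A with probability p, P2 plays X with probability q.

p = 0.5, q = 0.5

Work:
Find probabilities that make opponent indifferent:
P2 chooses q to make P1 indifferent between A and B
P1 chooses p to make P2 indifferent between X and Y
Mixed NE: P1 plays (A: 0.5, B: 0.5), P2 plays (X: 0.5, Y: 0.5)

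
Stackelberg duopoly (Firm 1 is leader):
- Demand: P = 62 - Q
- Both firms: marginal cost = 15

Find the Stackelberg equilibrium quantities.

q₁* (leader) = 23.5, q₂* (follower) = 11.75

Work:
Follower's reaction: q₂ = (a - c - q₁)/2
Leader substitutes: π₁ = q₁·(a - q₁ - (a-c-q₁)/2 - c)
FOC: q₁* = (62 - 15)/2 = 23.50
Then: q₂* = (62 - 15 - 23.5)/2 = 11.75
Leader has first-mover advantage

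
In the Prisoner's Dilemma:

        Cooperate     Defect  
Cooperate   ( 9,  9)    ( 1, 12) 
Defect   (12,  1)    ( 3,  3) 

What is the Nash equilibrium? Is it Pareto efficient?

(Defect, Defect) is NE; not Pareto efficient

Work:
Defect dominates Cooperate for both players:
If P2 cooperates: Defect (12) > Cooperate (9)
If P2 defects: Defect (3) > Cooperate (1)
NE: (Defect, Defect) with payoff (3, 3)
But (Cooperate, Cooperate) = (9, 9) Pareto dominates (3, 3)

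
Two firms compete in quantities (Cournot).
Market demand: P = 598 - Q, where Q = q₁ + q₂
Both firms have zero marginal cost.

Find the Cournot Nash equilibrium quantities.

q₁* = q₂* = 199.33; P* = 199.33

Work:
Profit: π_i = P·q_i = (a - q_i - q_j)·q_i
FOC: ∂π_i/∂q_i = a - 2q_i - q_j = 0
Reaction function: q_i = (598 - q_j)/2
Symmetry: q* = 598/3 = 199.33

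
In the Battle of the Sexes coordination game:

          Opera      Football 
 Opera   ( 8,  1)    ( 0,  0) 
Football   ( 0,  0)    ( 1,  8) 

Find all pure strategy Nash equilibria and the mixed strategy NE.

Pure NE: (Opera, Opera) and (Football, Football); Mixed NE: p = 0.8889, q = 0.1111

Work:
Check pure NE:
(Opera, Opera): (8, 1) - no unilateral deviation beneficial
(Football, Football): (1, 8) - no unilateral deviation beneficial
Mixed NE: P1 plays Opera with p = 0.8889, P2 plays Opera with q = 0.1111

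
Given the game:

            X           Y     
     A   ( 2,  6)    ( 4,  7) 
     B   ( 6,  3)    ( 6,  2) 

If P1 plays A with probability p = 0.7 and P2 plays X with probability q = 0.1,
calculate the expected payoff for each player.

E[P1] = 4.46, E[P2] = 5.46

Work:
E[P1] = p·q·π₁(A,X) + p·(1-q)·π₁(A,Y) + (1-p)·q·π₁(B,X) + (1-p)·(1-q)·π₁(B,Y)
= 0.7·0.1·2 + 0.7·0.9·4 + 0.3·0.1·6 + 0.3·0.9·6
= 4.46

E[P2] = 5.46 (similar calculation)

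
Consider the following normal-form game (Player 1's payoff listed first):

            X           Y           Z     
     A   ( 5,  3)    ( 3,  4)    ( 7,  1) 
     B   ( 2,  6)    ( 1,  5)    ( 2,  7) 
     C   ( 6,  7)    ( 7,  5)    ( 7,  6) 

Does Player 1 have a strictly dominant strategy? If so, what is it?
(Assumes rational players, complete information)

No strictly dominant strategy exists for Player 1

Work:
A strategy strictly dominates another if it gives a strictly higher payoff against every opponent action. Compare each pair of P1's strategies column-by-column:
  A vs B: [5 vs 2, 3 vs 1, 7 vs 2] → A strictly dominates B
  A vs C: [5 vs 6, 3 vs 7, 7 vs 7] → A does not strictly dominate C (column X: 5 ≤ 6)
  B vs A: [2 vs 5, 1 vs 3, 2 vs 7] → B does not strictly dominate A (column X: 2 ≤ 5)
  B vs C: [2 vs 6, 1 vs 7, 2 vs 7] → B does not strictly dominate C (column X: 2 ≤ 6)
  C vs A: [6 vs 5, 7 vs 3, 7 vs 7] → C does not strictly dominate A (column Z: 7 ≤ 7)
  C vs B: [6 vs 2, 7 vs 1, 7 vs 2] → C strictly dominates B
No single strategy strictly dominates all others → no strictly dominant strategy.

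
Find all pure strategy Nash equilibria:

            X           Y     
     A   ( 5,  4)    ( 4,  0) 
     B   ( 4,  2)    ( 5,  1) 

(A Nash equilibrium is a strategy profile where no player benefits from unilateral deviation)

Nash equilibrium: (A, X)

Work:
Best responses:
  P1 vs X: payoffs [5, 4] → best response A (payoff 5)
  P1 vs Y: payoffs [4, 5] → best response B (payoff 5)
  P2 vs A: payoffs [4, 0] → best response X (payoff 4)
  P2 vs B: payoffs [2, 1] → best response X (payoff 2)
Mutual best responses: (A,X) → Nash equilibria.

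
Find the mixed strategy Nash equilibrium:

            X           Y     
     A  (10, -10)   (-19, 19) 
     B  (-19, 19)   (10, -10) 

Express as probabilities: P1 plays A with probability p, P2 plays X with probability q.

p = 0.5, q = 0.5

Work:
Find probabilities that make opponent indifferent:
P2 chooses q to make P1 indifferent between A and B
P1 chooses p to make P2 indifferent between X and Y
Mixed NE: P1 plays (A: 0.5, B: 0.5), P2 plays (X: 0.5, Y: 0.5)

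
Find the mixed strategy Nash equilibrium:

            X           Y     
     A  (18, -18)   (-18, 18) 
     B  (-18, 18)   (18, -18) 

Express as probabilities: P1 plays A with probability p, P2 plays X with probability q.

p = 0.5, q = 0.5

Work:
Find probabilities that make opponent indifferent:
P2 chooses q to make P1 indifferent between A and B
P1 chooses p to make P2 indifferent between X and Y
Mixed NE: P1 plays (A: 0.5, B: 0.5), P2 plays (X: 0.5, Y: 0.5)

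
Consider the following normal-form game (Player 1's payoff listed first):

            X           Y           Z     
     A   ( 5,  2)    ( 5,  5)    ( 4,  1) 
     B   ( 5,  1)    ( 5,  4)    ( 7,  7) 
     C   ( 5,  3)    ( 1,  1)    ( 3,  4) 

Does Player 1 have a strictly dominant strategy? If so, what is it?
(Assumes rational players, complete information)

No strictly dominant strategy exists for Player 1

Work:
A strategy strictly dominates another if it gives a strictly higher payoff against every opponent action. Compare each pair of P1's strategies column-by-column:
  A vs B: [5 vs 5, 5 vs 5, 4 vs 7] → A does not strictly dominate B (column X: 5 ≤ 5)
  A vs C: [5 vs 5, 5 vs 1, 4 vs 3] → A does not strictly dominate C (column X: 5 ≤ 5)
  B vs A: [5 vs 5, 5 vs 5, 7 vs 4] → B does not strictly dominate A (column X: 5 ≤ 5)
  B vs C: [5 vs 5, 5 vs 1, 7 vs 3] → B does not strictly dominate C (column X: 5 ≤ 5)
  C vs A: [5 vs 5, 1 vs 5, 3 vs 4] → C does not strictly dominate A (column X: 5 ≤ 5)
  C vs B: [5 vs 5, 1 vs 5, 3 vs 7] → C does not strictly dominate B (column X: 5 ≤ 5)
No single strategy strictly dominates all others → no strictly dominant strategy.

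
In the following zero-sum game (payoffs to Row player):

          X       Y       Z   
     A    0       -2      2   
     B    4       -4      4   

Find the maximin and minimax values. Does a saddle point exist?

Maximin = -2, Minimax = -2, Saddle: True

Work:
Row minimums: [-2, -4] → maximin = -2
Column maximums: [4, -2, 4] → minimax = -2
Saddle point exists! Game value = -2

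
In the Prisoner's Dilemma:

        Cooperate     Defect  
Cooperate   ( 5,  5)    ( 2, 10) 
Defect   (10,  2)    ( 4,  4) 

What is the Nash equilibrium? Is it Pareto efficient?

(Defect, Defect) is NE; not Pareto efficient

Work:
Defect dominates Cooperate for both players:
If P2 cooperates: Defect (10) > Cooperate (5)
If P2 defects: Defect (4) > Cooperate (2)
NE: (Defect, Defect) with payoff (4, 4)
But (Cooperate, Cooperate) = (5, 5) Pareto dominates (4, 4)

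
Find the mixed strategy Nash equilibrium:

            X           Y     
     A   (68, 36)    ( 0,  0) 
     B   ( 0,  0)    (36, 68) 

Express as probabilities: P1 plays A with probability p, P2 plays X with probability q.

p = 0.6538, q = 0.3462

Work:
Find probabilities that make opponent indifferent:
P2 chooses q to make P1 indifferent between A and B
P1 chooses p to make P2 indifferent between X and Y
Mixed NE: P1 plays (A: 0.6538, B: 0.3462), P2 plays (X: 0.3462, Y: 0.6538)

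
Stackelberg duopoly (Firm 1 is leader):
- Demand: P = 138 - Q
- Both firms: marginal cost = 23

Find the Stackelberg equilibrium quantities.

q₁* (leader) = 57.5, q₂* (follower) = 28.75

Work:
Follower's reaction: q₂ = (a - c - q₁)/2
Leader substitutes: π₁ = q₁·(a - q₁ - (a-c-q₁)/2 - c)
FOC: q₁* = (138 - 23)/2 = 57.50
Then: q₂* = (138 - 23 - 57.5)/2 = 28.75
Leader has first-mover advantage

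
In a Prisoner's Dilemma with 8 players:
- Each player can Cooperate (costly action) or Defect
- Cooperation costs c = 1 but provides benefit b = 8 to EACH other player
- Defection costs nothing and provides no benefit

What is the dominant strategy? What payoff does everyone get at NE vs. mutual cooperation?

Dominant: Defect; NE payoff = 0; Coop payoff = 55

Work:
Defect dominates (saves cost c = 1, benefit to others is external)
NE: All defect → everyone gets 0
If all cooperate: each receives (7)×8 - 1 = 55
Social dilemma: 55 > 0 but NE gives 0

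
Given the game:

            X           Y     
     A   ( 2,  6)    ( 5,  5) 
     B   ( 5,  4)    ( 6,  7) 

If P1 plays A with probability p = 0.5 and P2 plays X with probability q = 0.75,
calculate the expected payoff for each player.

E[P1] = 4.0, E[P2] = 5.25

Work:
E[P1] = p·q·π₁(A,X) + p·(1-q)·π₁(A,Y) + (1-p)·q·π₁(B,X) + (1-p)·(1-q)·π₁(B,Y)
= 0.5·0.75·2 + 0.5·0.25·5 + 0.5·0.75·5 + 0.5·0.25·6
= 4.0

E[P2] = 5.25 (similar calculation)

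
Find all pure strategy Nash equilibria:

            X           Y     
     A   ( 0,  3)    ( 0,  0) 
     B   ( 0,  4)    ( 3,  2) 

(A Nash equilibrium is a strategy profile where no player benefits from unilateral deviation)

Nash equilibrium: (A, X), (B, X)

Work:
Best responses:
  P1 vs X: payoffs [0, 0] → best response A/B (payoff 0)
  P1 vs Y: payoffs [0, 3] → best response B (payoff 3)
  P2 vs A: payoffs [3, 0] → best response X (payoff 3)
  P2 vs B: payoffs [4, 2] → best response X (payoff 4)
Mutual best responses: (A,X), (B,X) → Nash equilibria.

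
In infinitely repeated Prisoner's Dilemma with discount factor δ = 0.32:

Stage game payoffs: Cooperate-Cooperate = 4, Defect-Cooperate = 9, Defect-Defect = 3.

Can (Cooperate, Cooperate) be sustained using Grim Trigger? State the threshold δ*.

δ* = 0.8333; since δ = 0.32 < 0.8333, cooperation cannot be sustained

Work:
For Grim Trigger:
Cooperate forever: 4/(1-δ)
Defect then punished: 9 + 3·δ/(1-δ)
Need: 4/(1-δ) ≥ 9 + 3·δ/(1-δ)
Solving: δ ≥ (T-R)/(T-P) = (9-4)/(9-3) = 0.8333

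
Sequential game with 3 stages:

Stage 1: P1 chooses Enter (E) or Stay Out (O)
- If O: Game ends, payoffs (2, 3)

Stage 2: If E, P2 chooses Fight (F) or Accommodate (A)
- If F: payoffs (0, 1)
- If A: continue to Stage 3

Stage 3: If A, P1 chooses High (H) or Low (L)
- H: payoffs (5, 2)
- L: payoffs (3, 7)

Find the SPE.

SPE: (E, A, H); Outcome (5, 2)

Work:
Stage 3: P1 chooses H (5 vs 3)
Stage 2: P2: F->1, A->2 (anticipating H). Choose A
Stage 1: P1: O->2, E->5 (anticipating A, H). Choose E
SPE path: E -> A -> H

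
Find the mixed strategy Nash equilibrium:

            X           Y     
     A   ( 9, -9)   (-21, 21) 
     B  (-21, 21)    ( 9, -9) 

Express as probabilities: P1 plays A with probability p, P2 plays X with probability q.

p = 0.5, q = 0.5

Work:
Find probabilities that make opponent indifferent:
P2 chooses q to make P1 indifferent between A and B
P1 chooses p to make P2 indifferent between X and Y
Mixed NE: P1 plays (A: 0.5, B: 0.5), P2 plays (X: 0.5, Y: 0.5)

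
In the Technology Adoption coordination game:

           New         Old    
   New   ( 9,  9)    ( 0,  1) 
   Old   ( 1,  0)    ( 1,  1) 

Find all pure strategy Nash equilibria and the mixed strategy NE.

Pure NE: (New, New) and (Old, Old); Mixed NE: p = 0.1111, q = 0.1111

Work:
Check pure NE:
(New, New): (9, 9) - no unilateral deviation beneficial
(Old, Old): (1, 1) - no unilateral deviation beneficial
Mixed NE: P1 plays New with p = 0.1111, P2 plays New with q = 0.1111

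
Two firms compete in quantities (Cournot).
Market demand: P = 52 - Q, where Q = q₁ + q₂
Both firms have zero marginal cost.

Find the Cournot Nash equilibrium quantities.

q₁* = q₂* = 17.33; P* = 17.33

Work:
Profit: π_i = P·q_i = (a - q_i - q_j)·q_i
FOC: ∂π_i/∂q_i = a - 2q_i - q_j = 0
Reaction function: q_i = (52 - q_j)/2
Symmetry: q* = 52/3 = 17.33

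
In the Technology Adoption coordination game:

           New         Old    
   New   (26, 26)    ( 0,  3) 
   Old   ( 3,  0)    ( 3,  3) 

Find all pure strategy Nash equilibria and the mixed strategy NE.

Pure NE: (New, New) and (Old, Old); Mixed NE: p = 0.1154, q = 0.1154

Work:
Check pure NE:
(New, New): (26, 26) - no unilateral deviation beneficial
(Old, Old): (3, 3) - no unilateral deviation beneficial
Mixed NE: P1 plays New with p = 0.1154, P2 plays New with q = 0.1154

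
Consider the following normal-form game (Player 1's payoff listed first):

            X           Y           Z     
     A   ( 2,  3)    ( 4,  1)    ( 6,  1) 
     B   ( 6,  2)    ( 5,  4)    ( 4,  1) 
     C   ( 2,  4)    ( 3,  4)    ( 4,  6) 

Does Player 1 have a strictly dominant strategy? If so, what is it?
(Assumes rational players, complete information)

No strictly dominant strategy exists for Player 1

Work:
A strategy strictly dominates another if it gives a strictly higher payoff against every opponent action. Compare each pair of P1's strategies column-by-column:
  A vs B: [2 vs 6, 4 vs 5, 6 vs 4] → A does not strictly dominate B (column X: 2 ≤ 6)
  A vs C: [2 vs 2, 4 vs 3, 6 vs 4] → A does not strictly dominate C (column X: 2 ≤ 2)
  B vs A: [6 vs 2, 5 vs 4, 4 vs 6] → B does not strictly dominate A (column Z: 4 ≤ 6)
  B vs C: [6 vs 2, 5 vs 3, 4 vs 4] → B does not strictly dominate C (column Z: 4 ≤ 4)
  C vs A: [2 vs 2, 3 vs 4, 4 vs 6] → C does not strictly dominate A (column X: 2 ≤ 2)
  C vs B: [2 vs 6, 3 vs 5, 4 vs 4] → C does not strictly dominate B (column X: 2 ≤ 6)
No single strategy strictly dominates all others → no strictly dominant strategy.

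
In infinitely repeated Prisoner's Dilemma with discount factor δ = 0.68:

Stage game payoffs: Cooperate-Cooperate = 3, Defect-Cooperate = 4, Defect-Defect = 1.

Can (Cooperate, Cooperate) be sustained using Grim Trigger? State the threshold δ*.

δ* = 0.3333; since δ = 0.68 ≥ 0.3333, cooperation can be sustained

Work:
For Grim Trigger:
Cooperate forever: 3/(1-δ)
Defect then punished: 4 + 1·δ/(1-δ)
Need: 3/(1-δ) ≥ 4 + 1·δ/(1-δ)
Solving: δ ≥ (T-R)/(T-P) = (4-3)/(4-1) = 0.3333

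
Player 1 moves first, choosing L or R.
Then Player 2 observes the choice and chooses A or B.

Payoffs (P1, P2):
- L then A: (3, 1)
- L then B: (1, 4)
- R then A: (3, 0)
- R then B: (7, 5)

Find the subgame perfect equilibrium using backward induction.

P1 plays R, P2 plays B after L and B after R; Payoff (7, 5)

Work:
Backward induction:
After L: P2 chooses B → P1 gets 1
After R: P2 chooses B → P1 gets 7
P1 chooses R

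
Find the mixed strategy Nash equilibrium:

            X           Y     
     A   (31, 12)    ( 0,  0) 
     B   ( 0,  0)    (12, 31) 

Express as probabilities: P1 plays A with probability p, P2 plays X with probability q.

p = 0.7209, q = 0.2791

Work:
Find probabilities that make opponent indifferent:
P2 chooses q to make P1 indifferent between A and B
P1 chooses p to make P2 indifferent between X and Y
Mixed NE: P1 plays (A: 0.7209, B: 0.2791), P2 plays (X: 0.2791, Y: 0.7209)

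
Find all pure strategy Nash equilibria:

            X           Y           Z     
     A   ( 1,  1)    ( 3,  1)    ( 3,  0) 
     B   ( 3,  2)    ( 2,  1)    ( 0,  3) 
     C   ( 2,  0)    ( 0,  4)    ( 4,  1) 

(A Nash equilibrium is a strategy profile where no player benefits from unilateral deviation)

Nash equilibrium: (A, Y)

Work:
Best responses:
  P1 vs X: payoffs [1, 3, 2] → best response B (payoff 3)
  P1 vs Y: payoffs [3, 2, 0] → best response A (payoff 3)
  P1 vs Z: payoffs [3, 0, 4] → best response C (payoff 4)
  P2 vs A: payoffs [1, 1, 0] → best response X/Y (payoff 1)
  P2 vs B: payoffs [2, 1, 3] → best response Z (payoff 3)
  P2 vs C: payoffs [0, 4, 1] → best response Y (payoff 4)
Mutual best responses: (A,Y) → Nash equilibria.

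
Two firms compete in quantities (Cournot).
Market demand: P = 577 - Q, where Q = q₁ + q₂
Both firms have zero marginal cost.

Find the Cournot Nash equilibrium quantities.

q₁* = q₂* = 192.33; P* = 192.33

Work:
Profit: π_i = P·q_i = (a - q_i - q_j)·q_i
FOC: ∂π_i/∂q_i = a - 2q_i - q_j = 0
Reaction function: q_i = (577 - q_j)/2
Symmetry: q* = 577/3 = 192.33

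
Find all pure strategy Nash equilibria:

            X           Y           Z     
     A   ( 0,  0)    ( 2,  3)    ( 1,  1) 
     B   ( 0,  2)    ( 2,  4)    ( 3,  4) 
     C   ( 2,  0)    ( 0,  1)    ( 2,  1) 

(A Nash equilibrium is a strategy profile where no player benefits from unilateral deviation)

Nash equilibrium: (A, Y), (B, Y), (B, Z)

Work:
Best responses:
  P1 vs X: payoffs [0, 0, 2] → best response C (payoff 2)
  P1 vs Y: payoffs [2, 2, 0] → best response A/B (payoff 2)
  P1 vs Z: payoffs [1, 3, 2] → best response B (payoff 3)
  P2 vs A: payoffs [0, 3, 1] → best response Y (payoff 3)
  P2 vs B: payoffs [2, 4, 4] → best response Y/Z (payoff 4)
  P2 vs C: payoffs [0, 1, 1] → best response Y/Z (payoff 1)
Mutual best responses: (A,Y), (B,Y), (B,Z) → Nash equilibria.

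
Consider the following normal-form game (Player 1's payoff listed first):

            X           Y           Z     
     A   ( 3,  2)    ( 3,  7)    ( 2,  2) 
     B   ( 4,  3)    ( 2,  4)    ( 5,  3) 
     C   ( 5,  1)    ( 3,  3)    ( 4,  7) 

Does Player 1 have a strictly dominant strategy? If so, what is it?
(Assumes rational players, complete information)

No strictly dominant strategy exists for Player 1

Work:
A strategy strictly dominates another if it gives a strictly higher payoff against every opponent action. Compare each pair of P1's strategies column-by-column:
  A vs B: [3 vs 4, 3 vs 2, 2 vs 5] → A does not strictly dominate B (column X: 3 ≤ 4)
  A vs C: [3 vs 5, 3 vs 3, 2 vs 4] → A does not strictly dominate C (column X: 3 ≤ 5)
  B vs A: [4 vs 3, 2 vs 3, 5 vs 2] → B does not strictly dominate A (column Y: 2 ≤ 3)
  B vs C: [4 vs 5, 2 vs 3, 5 vs 4] → B does not strictly dominate C (column X: 4 ≤ 5)
  C vs A: [5 vs 3, 3 vs 3, 4 vs 2] → C does not strictly dominate A (column Y: 3 ≤ 3)
  C vs B: [5 vs 4, 3 vs 2, 4 vs 5] → C does not strictly dominate B (column Z: 4 ≤ 5)
No single strategy strictly dominates all others → no strictly dominant strategy.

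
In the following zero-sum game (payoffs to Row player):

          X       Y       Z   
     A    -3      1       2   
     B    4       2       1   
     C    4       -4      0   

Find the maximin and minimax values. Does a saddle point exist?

Maximin = 1, Minimax = 2, Saddle: False

Work:
Row minimums: [-3, 1, -4] → maximin = 1
Column maximums: [4, 2, 2] → minimax = 2
No saddle point (maximin ≠ minimax). Mixed strategy needed.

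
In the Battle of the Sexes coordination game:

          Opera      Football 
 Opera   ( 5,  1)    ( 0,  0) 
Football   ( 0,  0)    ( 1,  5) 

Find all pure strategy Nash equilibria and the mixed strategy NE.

Pure NE: (Opera, Opera) and (Football, Football); Mixed NE: p = 0.8333, q = 0.1667

Work:
Check pure NE:
(Opera, Opera): (5, 1) - no unilateral deviation beneficial
(Football, Football): (1, 5) - no unilateral deviation beneficial
Mixed NE: P1 plays Opera with p = 0.8333, P2 plays Opera with q = 0.1667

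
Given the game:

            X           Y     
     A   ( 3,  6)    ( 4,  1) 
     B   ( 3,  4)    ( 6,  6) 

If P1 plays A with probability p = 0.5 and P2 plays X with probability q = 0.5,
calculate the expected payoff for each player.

E[P1] = 4.0, E[P2] = 4.25

Work:
E[P1] = p·q·π₁(A,X) + p·(1-q)·π₁(A,Y) + (1-p)·q·π₁(B,X) + (1-p)·(1-q)·π₁(B,Y)
= 0.5·0.5·3 + 0.5·0.5·4 + 0.5·0.5·3 + 0.5·0.5·6
= 4.0

E[P2] = 4.25 (similar calculation)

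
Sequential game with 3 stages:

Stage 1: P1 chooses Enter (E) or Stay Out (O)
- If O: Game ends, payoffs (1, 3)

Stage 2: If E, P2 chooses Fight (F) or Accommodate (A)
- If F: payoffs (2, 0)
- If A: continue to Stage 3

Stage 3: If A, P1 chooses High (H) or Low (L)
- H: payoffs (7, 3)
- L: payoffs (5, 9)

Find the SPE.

SPE: (E, A, H); Outcome (7, 3)

Work:
Stage 3: P1 chooses H (7 vs 5)
Stage 2: P2: F->0, A->3 (anticipating H). Choose A
Stage 1: P1: O->1, E->7 (anticipating A, H). Choose E
SPE path: E -> A -> H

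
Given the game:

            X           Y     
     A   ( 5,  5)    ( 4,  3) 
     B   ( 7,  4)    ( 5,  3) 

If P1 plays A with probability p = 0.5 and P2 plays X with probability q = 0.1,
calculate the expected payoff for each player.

E[P1] = 4.65, E[P2] = 3.15

Work:
E[P1] = p·q·π₁(A,X) + p·(1-q)·π₁(A,Y) + (1-p)·q·π₁(B,X) + (1-p)·(1-q)·π₁(B,Y)
= 0.5·0.1·5 + 0.5·0.9·4 + 0.5·0.1·7 + 0.5·0.9·5
= 4.65

E[P2] = 3.15 (similar calculation)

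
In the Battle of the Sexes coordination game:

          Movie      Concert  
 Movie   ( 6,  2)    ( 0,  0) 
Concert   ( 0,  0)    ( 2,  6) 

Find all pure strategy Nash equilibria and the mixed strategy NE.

Pure NE: (Movie, Movie) and (Concert, Concert); Mixed NE: p = 0.75, q = 0.25

Work:
Check pure NE:
(Movie, Movie): (6, 2) - no unilateral deviation beneficial
(Concert, Concert): (2, 6) - no unilateral deviation beneficial
Mixed NE: P1 plays Movie with p = 0.75, P2 plays Movie with q = 0.25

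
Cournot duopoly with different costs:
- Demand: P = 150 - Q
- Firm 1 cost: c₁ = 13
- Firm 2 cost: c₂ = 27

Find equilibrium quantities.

q₁* = 50.33, q₂* = 36.33

Work:
Reaction: q₁ = (150 - 13 - q₂)/2
Reaction: q₂ = (150 - 27 - q₁)/2
Solve simultaneously:
q₁* = (150 - 2×13 + 27)/3 = 50.33
q₂* = (150 - 2×27 + 13)/3 = 36.33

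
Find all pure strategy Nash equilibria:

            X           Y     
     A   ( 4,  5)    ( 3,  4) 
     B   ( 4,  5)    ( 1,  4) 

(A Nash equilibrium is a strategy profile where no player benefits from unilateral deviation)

Nash equilibrium: (A, X), (B, X)

Work:
Best responses:
  P1 vs X: payoffs [4, 4] → best response A/B (payoff 4)
  P1 vs Y: payoffs [3, 1] → best response A (payoff 3)
  P2 vs A: payoffs [5, 4] → best response X (payoff 5)
  P2 vs B: payoffs [5, 4] → best response X (payoff 5)
Mutual best responses: (A,X), (B,X) → Nash equilibria.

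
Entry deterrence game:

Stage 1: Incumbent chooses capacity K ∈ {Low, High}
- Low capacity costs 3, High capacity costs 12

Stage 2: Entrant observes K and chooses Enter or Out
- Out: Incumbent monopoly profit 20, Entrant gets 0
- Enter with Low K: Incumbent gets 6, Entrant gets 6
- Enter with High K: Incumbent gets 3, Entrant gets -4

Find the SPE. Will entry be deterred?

SPE: (High, Enter|Low, Out|High); Entry deterred. Incumbent net profit = 8

Work:
After Low K: Entrant enters (6 > 0)
After High K: Entrant stays out (-4 < 0)
Incumbent: Low → 6−3=3, High → 20−12=8
Incumbent chooses High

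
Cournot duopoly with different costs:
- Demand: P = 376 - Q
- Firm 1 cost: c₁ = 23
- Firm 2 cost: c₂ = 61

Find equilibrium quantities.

q₁* = 130.33, q₂* = 92.33

Work:
Reaction: q₁ = (376 - 23 - q₂)/2
Reaction: q₂ = (376 - 61 - q₁)/2
Solve simultaneously:
q₁* = (376 - 2×23 + 61)/3 = 130.33
q₂* = (376 - 2×61 + 23)/3 = 92.33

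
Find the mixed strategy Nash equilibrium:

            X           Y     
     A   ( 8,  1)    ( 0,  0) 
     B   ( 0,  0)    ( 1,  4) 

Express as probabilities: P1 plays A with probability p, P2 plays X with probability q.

p = 0.8, q = 0.1111

Work:
Find probabilities that make opponent indifferent:
P2 chooses q to make P1 indifferent between A and B
P1 chooses p to make P2 indifferent between X and Y
Mixed NE: P1 plays (A: 0.8, B: 0.2), P2 plays (X: 0.1111, Y: 0.8889)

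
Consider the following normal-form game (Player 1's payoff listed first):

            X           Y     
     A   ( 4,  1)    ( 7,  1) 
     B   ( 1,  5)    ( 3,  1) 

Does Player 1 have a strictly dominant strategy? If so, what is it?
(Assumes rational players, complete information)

Yes, Player 1's strictly dominant strategy is A

Work:
A strategy strictly dominates another if it gives a strictly higher payoff against every opponent action. Compare each pair of P1's strategies column-by-column:
  A vs B: [4 vs 1, 7 vs 3] → A strictly dominates B
  B vs A: [1 vs 4, 3 vs 7] → B does not strictly dominate A (column X: 1 ≤ 4)
A strictly dominates every other strategy → strictly dominant.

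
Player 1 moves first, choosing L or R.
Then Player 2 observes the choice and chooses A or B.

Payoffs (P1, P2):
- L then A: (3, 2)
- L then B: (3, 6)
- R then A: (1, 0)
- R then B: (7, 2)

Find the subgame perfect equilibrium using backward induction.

P1 plays R, P2 plays B after L and B after R; Payoff (7, 2)

Work:
Backward induction:
After L: P2 chooses B → P1 gets 3
After R: P2 chooses B → P1 gets 7
P1 chooses R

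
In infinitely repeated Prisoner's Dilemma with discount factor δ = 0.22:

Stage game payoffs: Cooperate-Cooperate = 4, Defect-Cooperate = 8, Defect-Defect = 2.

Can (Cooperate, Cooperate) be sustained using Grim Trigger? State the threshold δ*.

δ* = 0.6667; since δ = 0.22 < 0.6667, cooperation cannot be sustained

Work:
For Grim Trigger:
Cooperate forever: 4/(1-δ)
Defect then punished: 8 + 2·δ/(1-δ)
Need: 4/(1-δ) ≥ 8 + 2·δ/(1-δ)
Solving: δ ≥ (T-R)/(T-P) = (8-4)/(8-2) = 0.6667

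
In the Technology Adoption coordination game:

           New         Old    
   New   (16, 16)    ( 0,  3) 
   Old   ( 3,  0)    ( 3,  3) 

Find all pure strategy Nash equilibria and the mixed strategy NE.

Pure NE: (New, New) and (Old, Old); Mixed NE: p = 0.1875, q = 0.1875

Work:
Check pure NE:
(New, New): (16, 16) - no unilateral deviation beneficial
(Old, Old): (3, 3) - no unilateral deviation beneficial
Mixed NE: P1 plays New with p = 0.1875, P2 plays New with q = 0.1875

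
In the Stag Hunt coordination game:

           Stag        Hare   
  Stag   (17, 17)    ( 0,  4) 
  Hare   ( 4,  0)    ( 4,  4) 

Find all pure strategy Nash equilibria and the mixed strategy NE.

Pure NE: (Stag, Stag) and (Hare, Hare); Mixed NE: p = 0.2353, q = 0.2353

Work:
Check pure NE:
(Stag, Stag): (17, 17) - no unilateral deviation beneficial
(Hare, Hare): (4, 4) - no unilateral deviation beneficial
Mixed NE: P1 plays Stag with p = 0.2353, P2 plays Stag with q = 0.2353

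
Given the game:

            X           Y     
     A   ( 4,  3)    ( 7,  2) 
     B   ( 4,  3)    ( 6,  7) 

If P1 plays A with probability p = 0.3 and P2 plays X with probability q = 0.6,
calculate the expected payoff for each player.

E[P1] = 4.92, E[P2] = 4.0

Work:
E[P1] = p·q·π₁(A,X) + p·(1-q)·π₁(A,Y) + (1-p)·q·π₁(B,X) + (1-p)·(1-q)·π₁(B,Y)
= 0.3·0.6·4 + 0.3·0.4·7 + 0.7·0.6·4 + 0.7·0.4·6
= 4.92

E[P2] = 4.0 (similar calculation)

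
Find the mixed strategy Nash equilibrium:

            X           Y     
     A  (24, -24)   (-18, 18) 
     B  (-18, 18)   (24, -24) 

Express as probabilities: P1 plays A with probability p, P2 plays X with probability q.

p = 0.5, q = 0.5

Work:
Find probabilities that make opponent indifferent:
P2 chooses q to make P1 indifferent between A and B
P1 chooses p to make P2 indifferent between X and Y
Mixed NE: P1 plays (A: 0.5, B: 0.5), P2 plays (X: 0.5, Y: 0.5)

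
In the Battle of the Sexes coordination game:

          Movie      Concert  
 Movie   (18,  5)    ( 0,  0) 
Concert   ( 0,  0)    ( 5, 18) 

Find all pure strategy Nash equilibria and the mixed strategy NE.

Pure NE: (Movie, Movie) and (Concert, Concert); Mixed NE: p = 0.7826, q = 0.2174

Work:
Check pure NE:
(Movie, Movie): (18, 5) - no unilateral deviation beneficial
(Concert, Concert): (5, 18) - no unilateral deviation beneficial
Mixed NE: P1 plays Movie with p = 0.7826, P2 plays Movie with q = 0.2174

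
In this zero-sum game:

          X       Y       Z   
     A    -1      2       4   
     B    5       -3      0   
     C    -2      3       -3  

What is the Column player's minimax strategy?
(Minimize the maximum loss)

Column should play Y, value = 3

Work:
Column player minimizes Row's maximum payoff:
Column X: max payoff to Row = 5
Column Y: max payoff to Row = 3
Column Z: max payoff to Row = 4
Minimum is 3, achieved by column Y.
Minimax strategy: Y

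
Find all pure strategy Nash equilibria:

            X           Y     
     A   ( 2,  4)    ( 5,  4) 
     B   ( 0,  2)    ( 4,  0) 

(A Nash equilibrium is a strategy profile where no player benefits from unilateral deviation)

Nash equilibrium: (A, X), (A, Y)

Work:
Best responses:
  P1 vs X: payoffs [2, 0] → best response A (payoff 2)
  P1 vs Y: payoffs [5, 4] → best response A (payoff 5)
  P2 vs A: payoffs [4, 4] → best response X/Y (payoff 4)
  P2 vs B: payoffs [2, 0] → best response X (payoff 2)
Mutual best responses: (A,X), (A,Y) → Nash equilibria.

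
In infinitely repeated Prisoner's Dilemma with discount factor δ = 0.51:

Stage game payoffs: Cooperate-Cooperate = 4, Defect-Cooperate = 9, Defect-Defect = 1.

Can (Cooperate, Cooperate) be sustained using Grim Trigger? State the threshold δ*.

δ* = 0.625; since δ = 0.51 < 0.625, cooperation cannot be sustained

Work:
For Grim Trigger:
Cooperate forever: 4/(1-δ)
Defect then punished: 9 + 1·δ/(1-δ)
Need: 4/(1-δ) ≥ 9 + 1·δ/(1-δ)
Solving: δ ≥ (T-R)/(T-P) = (9-4)/(9-1) = 0.625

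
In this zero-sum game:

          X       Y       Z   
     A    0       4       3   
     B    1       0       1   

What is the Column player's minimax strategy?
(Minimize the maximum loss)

Column should play X, value = 1

Work:
Column player minimizes Row's maximum payoff:
Column X: max payoff to Row = 1
Column Y: max payoff to Row = 4
Column Z: max payoff to Row = 3
Minimum is 1, achieved by column X.
Minimax strategy: X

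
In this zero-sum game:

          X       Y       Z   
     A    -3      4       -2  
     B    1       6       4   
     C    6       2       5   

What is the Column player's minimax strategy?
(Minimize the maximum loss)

Column should play Z, value = 5

Work:
Column player minimizes Row's maximum payoff:
Column X: max payoff to Row = 6
Column Y: max payoff to Row = 6
Column Z: max payoff to Row = 5
Minimum is 5, achieved by column Z.
Minimax strategy: Z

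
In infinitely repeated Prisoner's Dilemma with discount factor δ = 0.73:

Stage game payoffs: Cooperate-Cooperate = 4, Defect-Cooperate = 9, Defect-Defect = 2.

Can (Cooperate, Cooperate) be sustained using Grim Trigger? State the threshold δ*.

δ* = 0.7143; since δ = 0.73 ≥ 0.7143, cooperation can be sustained

Work:
For Grim Trigger:
Cooperate forever: 4/(1-δ)
Defect then punished: 9 + 2·δ/(1-δ)
Need: 4/(1-δ) ≥ 9 + 2·δ/(1-δ)
Solving: δ ≥ (T-R)/(T-P) = (9-4)/(9-2) = 0.7143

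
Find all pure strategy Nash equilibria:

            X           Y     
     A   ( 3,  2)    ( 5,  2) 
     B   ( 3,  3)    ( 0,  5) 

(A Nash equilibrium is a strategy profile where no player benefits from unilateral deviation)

Nash equilibrium: (A, X), (A, Y)

Work:
Best responses:
  P1 vs X: payoffs [3, 3] → best response A/B (payoff 3)
  P1 vs Y: payoffs [5, 0] → best response A (payoff 5)
  P2 vs A: payoffs [2, 2] → best response X/Y (payoff 2)
  P2 vs B: payoffs [3, 5] → best response Y (payoff 5)
Mutual best responses: (A,X), (A,Y) → Nash equilibria.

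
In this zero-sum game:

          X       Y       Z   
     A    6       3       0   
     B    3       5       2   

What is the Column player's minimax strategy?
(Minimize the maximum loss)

Column should play Z, value = 2

Work:
Column player minimizes Row's maximum payoff:
Column X: max payoff to Row = 6
Column Y: max payoff to Row = 5
Column Z: max payoff to Row = 2
Minimum is 2, achieved by column Z.
Minimax strategy: Z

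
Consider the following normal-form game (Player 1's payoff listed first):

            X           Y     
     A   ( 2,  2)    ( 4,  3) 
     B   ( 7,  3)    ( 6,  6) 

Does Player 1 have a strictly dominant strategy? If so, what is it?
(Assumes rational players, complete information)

Yes, Player 1's strictly dominant strategy is B

Work:
A strategy strictly dominates another if it gives a strictly higher payoff against every opponent action. Compare each pair of P1's strategies column-by-column:
  A vs B: [2 vs 7, 4 vs 6] → A does not strictly dominate B (column X: 2 ≤ 7)
  B vs A: [7 vs 2, 6 vs 4] → B strictly dominates A
B strictly dominates every other strategy → strictly dominant.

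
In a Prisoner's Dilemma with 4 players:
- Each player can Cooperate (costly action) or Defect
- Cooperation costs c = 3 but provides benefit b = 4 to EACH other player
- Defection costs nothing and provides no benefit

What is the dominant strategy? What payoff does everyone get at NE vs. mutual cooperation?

Dominant: Defect; NE payoff = 0; Coop payoff = 9

Work:
Defect dominates (saves cost c = 3, benefit to others is external)
NE: All defect → everyone gets 0
If all cooperate: each receives (3)×4 - 3 = 9
Social dilemma: 9 > 0 but NE gives 0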